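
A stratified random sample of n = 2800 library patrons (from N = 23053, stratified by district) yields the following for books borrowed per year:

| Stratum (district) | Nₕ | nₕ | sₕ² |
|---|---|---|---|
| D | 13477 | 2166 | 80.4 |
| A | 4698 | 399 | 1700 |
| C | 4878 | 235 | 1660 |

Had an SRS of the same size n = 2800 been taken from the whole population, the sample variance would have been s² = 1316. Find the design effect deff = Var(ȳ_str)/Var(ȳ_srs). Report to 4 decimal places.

1.1470

Var(ȳ_str) = Σ Wₕ²(1−fₕ)sₕ²/nₕ with Wₕ = Nₕ/23053:
  D: (13477/23053)²·(1−2166/13477)·80.4/2166 = 0.010647237
  A: (4698/23053)²·(1−399/4698)·1700/399 = 0.16192041
  C: (4878/23053)²·(1−235/4878)·1660/235 = 0.30104111
  → Var(ȳ_str) = 0.47360876.
Var(ȳ_srs) = (1 − 2800/23053)·1316/2800 = 0.41291415.
deff = 0.47360876 / 0.41291415 = 1.1470.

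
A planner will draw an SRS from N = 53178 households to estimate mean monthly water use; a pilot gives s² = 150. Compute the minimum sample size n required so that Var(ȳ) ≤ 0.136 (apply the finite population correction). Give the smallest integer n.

1081

Without fpc, n₀ = s²/D = 150/0.136 = 1102.9412.
With fpc, (1 − n/N)·s²/n ≤ D requires n ≥ n₀/(1 + n₀/N) = 1102.9412/(1 + 1102.9412/53178) = 1080.5304.
Rounding up, n = 1081.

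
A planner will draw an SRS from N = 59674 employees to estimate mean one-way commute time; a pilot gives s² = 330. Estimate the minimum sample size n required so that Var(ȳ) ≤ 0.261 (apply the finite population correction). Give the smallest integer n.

1239

Without fpc, n₀ = s²/D = 330/0.261 = 1264.3678.
With fpc, (1 − n/N)·s²/n ≤ D requires n ≥ n₀/(1 + n₀/N) = 1264.3678/(1 + 1264.3678/59674) = 1238.1343.
Rounding up, n = 1239.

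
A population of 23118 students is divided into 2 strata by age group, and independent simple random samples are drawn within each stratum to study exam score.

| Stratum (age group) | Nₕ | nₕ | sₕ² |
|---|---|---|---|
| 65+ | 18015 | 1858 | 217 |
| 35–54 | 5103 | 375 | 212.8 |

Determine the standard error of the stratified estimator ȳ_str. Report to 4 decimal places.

0.2987

Var(ȳ_str) = Σₕ Wₕ²(1 − fₕ)sₕ²/nₕ with Wₕ = Nₕ/N, N = 23118.
65+: Wₕ = 0.77926291; term = 0.77926291²·(1 − 0.10313628)·217/1858 = 0.063607525.
35–54: Wₕ = 0.22073709; term = 0.22073709²·(1 − 0.07348618)·212.8/375 = 0.025617861.
Sum = 0.089225386.
SE = √(0.089225386) = 0.2987.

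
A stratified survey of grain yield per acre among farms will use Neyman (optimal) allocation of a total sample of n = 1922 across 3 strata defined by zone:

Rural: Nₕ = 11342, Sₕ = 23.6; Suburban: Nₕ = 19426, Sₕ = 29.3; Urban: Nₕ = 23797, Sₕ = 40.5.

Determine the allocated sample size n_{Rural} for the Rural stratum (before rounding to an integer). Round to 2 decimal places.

285.71

Neyman allocation: nₕ = n·NₕSₕ / Σⱼ NⱼSⱼ.
Σ NⱼSⱼ = 11342·23.6 + 19426·29.3 + 23797·40.5 = 1.8006315 × 10^6.
n_{Rural} = 1922·11342·23.6 / (1.8006315 × 10^6) = 285.71.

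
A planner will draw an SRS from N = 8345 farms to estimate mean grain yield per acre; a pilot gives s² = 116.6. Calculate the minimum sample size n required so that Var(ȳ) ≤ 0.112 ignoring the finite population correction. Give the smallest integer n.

Without fpc, n₀ = s²/D = 116.6/0.112 = 1041.0714.
Rounding up, n = 1042.

1042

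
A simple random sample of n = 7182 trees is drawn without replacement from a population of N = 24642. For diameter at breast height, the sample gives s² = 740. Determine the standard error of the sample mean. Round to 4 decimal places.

Under SRS without replacement, Var(ȳ) = (1 − f)·s²/n with f = n/N = 7182/24642 = 0.29145362.
Var(ȳ) = (1 − 0.29145362)·740/7182 = 0.70854638·0.10303537 = 0.073005336.
SE(ȳ) = √(0.073005336) = 0.2702.

0.2702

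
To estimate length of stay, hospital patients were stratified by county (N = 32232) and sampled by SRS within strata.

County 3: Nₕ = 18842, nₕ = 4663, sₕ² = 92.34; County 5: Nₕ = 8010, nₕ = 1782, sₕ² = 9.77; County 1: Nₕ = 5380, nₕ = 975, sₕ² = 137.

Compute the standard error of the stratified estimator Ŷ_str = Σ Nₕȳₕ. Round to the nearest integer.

2982

Var(Ŷ_str) = Σₕ Nₕ²(1 − fₕ)sₕ²/nₕ.
County 3: 18842²·(1 − 4663/18842)·92.34/4663 = 5.2905041 × 10^6.
County 5: 8010²·(1 − 1782/8010)·9.77/1782 = 273506.71.
County 1: 5380²·(1 − 975/5380)·137/975 = 3.3299993 × 10^6.
Sum = 8.8940101 × 10^6.
SE = √(8.8940101 × 10^6) = 2982.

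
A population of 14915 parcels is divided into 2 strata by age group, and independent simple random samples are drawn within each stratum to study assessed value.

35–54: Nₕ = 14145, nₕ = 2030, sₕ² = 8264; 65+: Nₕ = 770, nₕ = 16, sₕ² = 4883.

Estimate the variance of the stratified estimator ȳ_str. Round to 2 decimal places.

Var(ȳ_str) = Σₕ Wₕ²(1 − fₕ)sₕ²/nₕ with Wₕ = Nₕ/N, N = 14915.
35–54: Wₕ = 0.94837412; term = 0.94837412²·(1 − 0.14351361)·8264/2030 = 3.1359861.
65+: Wₕ = 0.05162588; term = 0.05162588²·(1 − 0.02077922)·4883/16 = 0.79649361.
Sum = 3.9324797.

3.93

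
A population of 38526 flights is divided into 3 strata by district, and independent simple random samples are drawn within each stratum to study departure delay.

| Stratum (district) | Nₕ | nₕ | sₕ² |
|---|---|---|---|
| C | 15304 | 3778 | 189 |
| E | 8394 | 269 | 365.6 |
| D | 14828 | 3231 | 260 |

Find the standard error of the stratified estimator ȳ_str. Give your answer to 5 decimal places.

Var(ȳ_str) = Σₕ Wₕ²(1 − fₕ)sₕ²/nₕ with Wₕ = Nₕ/N, N = 38526.
C: Wₕ = 0.39723823; term = 0.39723823²·(1 − 0.24686357)·189/3778 = 0.0059453248.
E: Wₕ = 0.21787884; term = 0.21787884²·(1 − 0.03204670)·365.6/269 = 0.062450857.
D: Wₕ = 0.38488294; term = 0.38488294²·(1 − 0.21789857)·260/3231 = 0.0093230236.
Sum = 0.077719205.
SE = √(0.077719205) = 0.27878.

0.27878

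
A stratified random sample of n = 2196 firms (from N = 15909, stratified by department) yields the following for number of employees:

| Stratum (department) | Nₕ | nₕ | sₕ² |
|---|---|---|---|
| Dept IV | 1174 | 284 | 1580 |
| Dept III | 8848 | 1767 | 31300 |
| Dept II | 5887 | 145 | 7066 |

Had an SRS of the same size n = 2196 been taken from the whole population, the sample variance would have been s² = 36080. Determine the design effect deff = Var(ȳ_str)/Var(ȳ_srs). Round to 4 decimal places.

0.7708

Var(ȳ_str) = Σ Wₕ²(1−fₕ)sₕ²/nₕ with Wₕ = Nₕ/15909:
  Dept IV: (1174/15909)²·(1−284/1174)·1580/284 = 0.02296736
  Dept III: (8848/15909)²·(1−1767/8848)·31300/1767 = 4.3849206
  Dept II: (5887/15909)²·(1−145/5887)·7066/145 = 6.5084428
  → Var(ȳ_str) = 10.916331.
Var(ȳ_srs) = (1 − 2196/15909)·36080/2196 = 14.161974.
deff = 10.916331 / 14.161974 = 0.7708.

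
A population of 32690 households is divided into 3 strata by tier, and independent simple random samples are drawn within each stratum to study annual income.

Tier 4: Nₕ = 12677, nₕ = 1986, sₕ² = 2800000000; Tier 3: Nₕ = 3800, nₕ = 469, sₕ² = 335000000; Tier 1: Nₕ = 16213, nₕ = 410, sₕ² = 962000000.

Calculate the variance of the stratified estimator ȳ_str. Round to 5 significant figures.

Var(ȳ_str) = Σₕ Wₕ²(1 − fₕ)sₕ²/nₕ with Wₕ = Nₕ/N, N = 32690.
Tier 4: Wₕ = 0.38779443; term = 0.38779443²·(1 − 0.15666167)·2800000000/1986 = 178806.69.
Tier 3: Wₕ = 0.11624350; term = 0.11624350²·(1 − 0.12342105)·335000000/469 = 8460.5842.
Tier 1: Wₕ = 0.49596207; term = 0.49596207²·(1 − 0.02528835)·962000000/410 = 562554.1.
Sum = 749821.37.

749820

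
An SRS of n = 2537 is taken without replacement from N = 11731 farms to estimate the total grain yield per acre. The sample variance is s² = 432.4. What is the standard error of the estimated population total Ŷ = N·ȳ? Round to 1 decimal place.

4287.5

Var(Ŷ) = N²·Var(ȳ) = N²·(1 − n/N)·s²/n.
f = 2537/11731 = 0.21626460; Var(ȳ) = 0.78373540·432.4/2537 = 0.13357792.
Var(Ŷ) = 11731² · 0.13357792 = 1.8382507 × 10^7.
SE(Ŷ) = √(1.8382507 × 10^7) = 4287.5.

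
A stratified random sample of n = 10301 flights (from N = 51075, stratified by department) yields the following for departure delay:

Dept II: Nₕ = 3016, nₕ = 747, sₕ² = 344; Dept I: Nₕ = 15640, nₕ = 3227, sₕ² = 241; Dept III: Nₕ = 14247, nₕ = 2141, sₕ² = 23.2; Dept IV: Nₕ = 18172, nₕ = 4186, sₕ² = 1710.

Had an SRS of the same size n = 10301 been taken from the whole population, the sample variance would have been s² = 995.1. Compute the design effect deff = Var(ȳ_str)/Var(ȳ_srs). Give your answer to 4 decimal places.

0.6131

Var(ȳ_str) = Σ Wₕ²(1−fₕ)sₕ²/nₕ with Wₕ = Nₕ/51075:
  Dept II: (3016/51075)²·(1−747/3016)·344/747 = 0.0012080556
  Dept I: (15640/51075)²·(1−3227/15640)·241/3227 = 0.0055579525
  Dept III: (14247/51075)²·(1−2141/14247)·23.2/2141 = 7.1643808 × 10^-4
  Dept IV: (18172/51075)²·(1−4186/18172)·1710/4186 = 0.039799387
  → Var(ȳ_str) = 0.047281833.
Var(ȳ_srs) = (1 − 10301/51075)·995.1/10301 = 0.077119159.
deff = 0.047281833 / 0.077119159 = 0.6131.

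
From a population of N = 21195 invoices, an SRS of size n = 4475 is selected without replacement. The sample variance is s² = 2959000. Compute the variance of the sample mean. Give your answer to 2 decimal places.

521.62

Under SRS without replacement, Var(ȳ) = (1 − f)·s²/n with f = n/N = 4475/21195 = 0.21113470.
Var(ȳ) = (1 − 0.21113470)·2959000/4475 = 0.78886530·661.22905 = 521.62065.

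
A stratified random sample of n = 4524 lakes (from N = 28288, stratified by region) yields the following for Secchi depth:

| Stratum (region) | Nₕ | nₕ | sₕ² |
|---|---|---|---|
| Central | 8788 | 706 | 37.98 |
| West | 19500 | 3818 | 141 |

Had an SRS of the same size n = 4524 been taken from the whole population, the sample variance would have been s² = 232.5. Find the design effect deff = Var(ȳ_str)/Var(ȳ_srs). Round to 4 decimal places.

0.4375

Var(ȳ_str) = Σ Wₕ²(1−fₕ)sₕ²/nₕ with Wₕ = Nₕ/28288:
  Central: (8788/28288)²·(1−706/8788)·37.98/706 = 0.0047747943
  West: (19500/28288)²·(1−3818/19500)·141/3818 = 0.014112851
  → Var(ȳ_str) = 0.018887645.
Var(ȳ_srs) = (1 − 4524/28288)·232.5/4524 = 0.04317354.
deff = 0.018887645 / 0.04317354 = 0.4375.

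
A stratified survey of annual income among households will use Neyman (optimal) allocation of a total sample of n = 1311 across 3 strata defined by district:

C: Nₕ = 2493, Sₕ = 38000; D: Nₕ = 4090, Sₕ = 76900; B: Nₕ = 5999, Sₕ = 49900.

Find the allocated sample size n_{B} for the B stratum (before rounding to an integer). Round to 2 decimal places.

Neyman allocation: nₕ = n·NₕSₕ / Σⱼ NⱼSⱼ.
Σ NⱼSⱼ = 2493·38000 + 4090·76900 + 5999·49900 = 7.086051 × 10^8.
n_{B} = 1311·5999·49900 / (7.086051 × 10^8) = 553.83.

553.83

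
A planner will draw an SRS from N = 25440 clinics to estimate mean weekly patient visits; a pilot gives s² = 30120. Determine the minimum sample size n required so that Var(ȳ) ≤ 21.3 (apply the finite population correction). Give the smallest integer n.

Without fpc, n₀ = s²/D = 30120/21.3 = 1414.0845.
With fpc, (1 − n/N)·s²/n ≤ D requires n ≥ n₀/(1 + n₀/N) = 1414.0845/(1 + 1414.0845/25440) = 1339.6215.
Rounding up, n = 1340.

1340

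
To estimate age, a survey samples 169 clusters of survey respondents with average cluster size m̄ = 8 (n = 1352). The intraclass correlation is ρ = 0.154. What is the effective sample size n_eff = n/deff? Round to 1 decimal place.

deff = 1 + (8 − 1)·0.154 = 1 + 1.078 = 2.078.
n_eff = 1352 / 2.078 = 650.6.

650.6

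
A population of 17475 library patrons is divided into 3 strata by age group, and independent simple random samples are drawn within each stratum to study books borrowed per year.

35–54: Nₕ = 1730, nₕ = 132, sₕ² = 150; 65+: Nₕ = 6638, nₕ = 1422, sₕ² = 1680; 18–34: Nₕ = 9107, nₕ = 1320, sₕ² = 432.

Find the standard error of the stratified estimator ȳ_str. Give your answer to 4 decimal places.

0.4693

Var(ȳ_str) = Σₕ Wₕ²(1 − fₕ)sₕ²/nₕ with Wₕ = Nₕ/N, N = 17475.
35–54: Wₕ = 0.09899857; term = 0.09899857²·(1 − 0.07630058)·150/132 = 0.010287405.
65+: Wₕ = 0.37985694; term = 0.37985694²·(1 − 0.21422115)·1680/1422 = 0.13395229.
18–34: Wₕ = 0.52114449; term = 0.52114449²·(1 − 0.14494345)·432/1320 = 0.076001289.
Sum = 0.22024098.
SE = √(0.22024098) = 0.4693.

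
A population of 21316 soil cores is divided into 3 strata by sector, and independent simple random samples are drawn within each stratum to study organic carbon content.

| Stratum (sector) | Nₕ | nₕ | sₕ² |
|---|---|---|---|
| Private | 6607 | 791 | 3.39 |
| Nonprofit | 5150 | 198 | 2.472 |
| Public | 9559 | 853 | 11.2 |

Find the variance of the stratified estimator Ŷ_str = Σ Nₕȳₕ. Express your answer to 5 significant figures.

Var(Ŷ_str) = Σₕ Nₕ²(1 − fₕ)sₕ²/nₕ.
Private: 6607²·(1 − 791/6607)·3.39/791 = 164684.19.
Nonprofit: 5150²·(1 − 198/5150)·2.472/198 = 318398.59.
Public: 9559²·(1 − 853/9559)·11.2/853 = 1.0926979 × 10^6.
Sum = 1.5757807 × 10^6.

1.5758 × 10^6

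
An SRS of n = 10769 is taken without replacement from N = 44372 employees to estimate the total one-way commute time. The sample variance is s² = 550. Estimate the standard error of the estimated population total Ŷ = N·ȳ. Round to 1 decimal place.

8726.4

Var(Ŷ) = N²·Var(ȳ) = N²·(1 − n/N)·s²/n.
f = 10769/44372 = 0.24269810; Var(ȳ) = 0.75730190·550/10769 = 0.038677319.
Var(Ŷ) = 44372² · 0.038677319 = 7.6150783 × 10^7.
SE(Ŷ) = √(7.6150783 × 10^7) = 8726.4.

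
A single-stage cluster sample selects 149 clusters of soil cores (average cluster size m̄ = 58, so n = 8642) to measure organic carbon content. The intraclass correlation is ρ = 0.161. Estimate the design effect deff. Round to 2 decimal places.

deff = 1 + (58 − 1)·0.161 = 1 + 9.177 = 10.177.

10.18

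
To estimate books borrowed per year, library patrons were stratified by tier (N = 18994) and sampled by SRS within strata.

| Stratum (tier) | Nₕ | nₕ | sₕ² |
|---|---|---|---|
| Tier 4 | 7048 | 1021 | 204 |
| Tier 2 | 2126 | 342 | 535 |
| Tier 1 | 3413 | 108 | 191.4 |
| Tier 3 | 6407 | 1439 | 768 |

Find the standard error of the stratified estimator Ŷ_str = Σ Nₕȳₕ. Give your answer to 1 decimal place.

Var(Ŷ_str) = Σₕ Nₕ²(1 − fₕ)sₕ²/nₕ.
Tier 4: 7048²·(1 − 1021/7048)·204/1021 = 8.4873383 × 10^6.
Tier 2: 2126²·(1 − 342/2126)·535/342 = 5.9331563 × 10^6.
Tier 1: 3413²·(1 − 108/3413)·191.4/108 = 1.9990605 × 10^7.
Tier 3: 6407²·(1 − 1439/6407)·768/1439 = 1.6987784 × 10^7.
Sum = 5.1398884 × 10^7.
SE = √(5.1398884 × 10^7) = 7169.3.

7169.3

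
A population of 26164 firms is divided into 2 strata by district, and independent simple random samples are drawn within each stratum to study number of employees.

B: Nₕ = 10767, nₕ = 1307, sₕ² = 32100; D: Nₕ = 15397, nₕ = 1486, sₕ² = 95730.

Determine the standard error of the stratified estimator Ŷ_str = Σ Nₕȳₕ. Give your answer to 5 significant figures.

127670

Var(Ŷ_str) = Σₕ Nₕ²(1 − fₕ)sₕ²/nₕ.
B: 10767²·(1 − 1307/10767)·32100/1307 = 2.5015852 × 10^9.
D: 15397²·(1 − 1486/15397)·95730/1486 = 1.379824 × 10^10.
Sum = 1.6299825 × 10^10.
SE = √(1.6299825 × 10^10) = 127670.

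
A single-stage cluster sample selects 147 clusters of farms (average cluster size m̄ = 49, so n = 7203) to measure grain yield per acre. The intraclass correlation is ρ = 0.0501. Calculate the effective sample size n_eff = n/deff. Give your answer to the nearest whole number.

deff = 1 + (49 − 1)·0.0501 = 1 + 2.4048 = 3.4048.
n_eff = 7203 / 3.4048 = 2116.

2116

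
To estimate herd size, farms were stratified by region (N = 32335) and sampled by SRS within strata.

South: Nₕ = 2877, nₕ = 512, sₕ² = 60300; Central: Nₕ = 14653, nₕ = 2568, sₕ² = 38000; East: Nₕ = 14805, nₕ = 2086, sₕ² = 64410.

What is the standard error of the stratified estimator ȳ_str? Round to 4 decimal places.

2.9721

Var(ȳ_str) = Σₕ Wₕ²(1 − fₕ)sₕ²/nₕ with Wₕ = Nₕ/N, N = 32335.
South: Wₕ = 0.08897480; term = 0.08897480²·(1 − 0.17796316)·60300/512 = 0.76643023.
Central: Wₕ = 0.45316221; term = 0.45316221²·(1 − 0.17525421)·38000/2568 = 2.5062019.
East: Wₕ = 0.45786300; term = 0.45786300²·(1 − 0.14089835)·64410/2086 = 5.5610224.
Sum = 8.8336545.
SE = √(8.8336545) = 2.9721.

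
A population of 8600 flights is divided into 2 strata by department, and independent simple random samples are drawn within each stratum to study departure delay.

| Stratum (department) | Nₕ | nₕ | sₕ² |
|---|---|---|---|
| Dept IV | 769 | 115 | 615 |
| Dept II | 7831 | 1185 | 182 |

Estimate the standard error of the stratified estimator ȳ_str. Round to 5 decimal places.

Var(ȳ_str) = Σₕ Wₕ²(1 − fₕ)sₕ²/nₕ with Wₕ = Nₕ/N, N = 8600.
Dept IV: Wₕ = 0.08941860; term = 0.08941860²·(1 − 0.14954486)·615/115 = 0.036365073.
Dept II: Wₕ = 0.91058140; term = 0.91058140²·(1 − 0.15132167)·182/1185 = 0.1080771.
Sum = 0.14444217.
SE = √(0.14444217) = 0.38006.

0.38006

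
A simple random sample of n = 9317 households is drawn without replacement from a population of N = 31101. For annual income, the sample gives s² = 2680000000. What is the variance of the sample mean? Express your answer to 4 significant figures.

Under SRS without replacement, Var(ȳ) = (1 − f)·s²/n with f = n/N = 9317/31101 = 0.29957236.
Var(ȳ) = (1 − 0.29957236)·2680000000/9317 = 0.70042764·287646.24 = 201475.38.

201500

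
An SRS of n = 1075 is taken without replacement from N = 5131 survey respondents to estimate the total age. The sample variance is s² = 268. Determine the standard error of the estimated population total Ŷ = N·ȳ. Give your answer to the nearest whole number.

2278

Var(Ŷ) = N²·Var(ȳ) = N²·(1 − n/N)·s²/n.
f = 1075/5131 = 0.20951082; Var(ȳ) = 0.79048918·268/1075 = 0.19707079.
Var(Ŷ) = 5131² · 0.19707079 = 5.1883144 × 10^6.
SE(Ŷ) = √(5.1883144 × 10^6) = 2278.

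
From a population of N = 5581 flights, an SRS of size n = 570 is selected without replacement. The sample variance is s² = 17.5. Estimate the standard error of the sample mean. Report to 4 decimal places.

0.1660

Under SRS without replacement, Var(ȳ) = (1 − f)·s²/n with f = n/N = 570/5581 = 0.10213223.
Var(ȳ) = (1 − 0.10213223)·17.5/570 = 0.89786777·0.030701754 = 0.027566116.
SE(ȳ) = √(0.027566116) = 0.1660.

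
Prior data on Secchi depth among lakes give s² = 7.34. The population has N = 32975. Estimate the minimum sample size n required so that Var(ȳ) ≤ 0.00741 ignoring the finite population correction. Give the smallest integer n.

Without fpc, n₀ = s²/D = 7.34/0.00741 = 990.5533.
Rounding up, n = 991.

991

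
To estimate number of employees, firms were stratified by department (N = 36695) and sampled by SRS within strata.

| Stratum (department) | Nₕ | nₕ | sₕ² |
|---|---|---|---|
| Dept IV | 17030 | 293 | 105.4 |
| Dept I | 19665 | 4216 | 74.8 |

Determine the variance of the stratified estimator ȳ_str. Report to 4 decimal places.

0.0801

Var(ȳ_str) = Σₕ Wₕ²(1 − fₕ)sₕ²/nₕ with Wₕ = Nₕ/N, N = 36695.
Dept IV: Wₕ = 0.46409593; term = 0.46409593²·(1 − 0.01720493)·105.4/293 = 0.076146767.
Dept I: Wₕ = 0.53590407; term = 0.53590407²·(1 − 0.21439105)·74.8/4216 = 0.0040029626.
Sum = 0.08014973.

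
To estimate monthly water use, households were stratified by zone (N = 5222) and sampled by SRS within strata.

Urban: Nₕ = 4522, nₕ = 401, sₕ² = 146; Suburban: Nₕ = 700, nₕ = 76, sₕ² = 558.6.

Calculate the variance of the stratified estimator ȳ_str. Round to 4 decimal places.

Var(ȳ_str) = Σₕ Wₕ²(1 − fₕ)sₕ²/nₕ with Wₕ = Nₕ/N, N = 5222.
Urban: Wₕ = 0.86595174; term = 0.86595174²·(1 − 0.08867758)·146/401 = 0.24881005.
Suburban: Wₕ = 0.13404826; term = 0.13404826²·(1 − 0.10857143)·558.6/76 = 0.11773246.
Sum = 0.36654251.

0.3665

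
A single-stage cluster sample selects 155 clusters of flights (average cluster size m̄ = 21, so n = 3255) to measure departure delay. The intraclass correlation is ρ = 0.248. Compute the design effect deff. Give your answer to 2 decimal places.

deff = 1 + (21 − 1)·0.248 = 1 + 4.96 = 5.96.

5.96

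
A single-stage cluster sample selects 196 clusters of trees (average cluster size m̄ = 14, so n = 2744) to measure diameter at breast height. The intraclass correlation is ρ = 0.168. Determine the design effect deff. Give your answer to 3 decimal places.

deff = 1 + (14 − 1)·0.168 = 1 + 2.184 = 3.184.

3.184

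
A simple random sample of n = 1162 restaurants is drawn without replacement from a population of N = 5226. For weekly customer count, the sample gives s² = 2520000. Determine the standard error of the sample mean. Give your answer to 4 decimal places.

41.0667

Under SRS without replacement, Var(ȳ) = (1 − f)·s²/n with f = n/N = 1162/5226 = 0.22234979.
Var(ȳ) = (1 − 0.22234979)·2520000/1162 = 0.77765021·2168.6747 = 1686.4703.
SE(ȳ) = √(1686.4703) = 41.0667.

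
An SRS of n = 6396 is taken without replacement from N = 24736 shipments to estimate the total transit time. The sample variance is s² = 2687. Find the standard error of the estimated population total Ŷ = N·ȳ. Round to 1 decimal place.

Var(Ŷ) = N²·Var(ȳ) = N²·(1 − n/N)·s²/n.
f = 6396/24736 = 0.25857050; Var(ȳ) = 0.74142950·2687/6396 = 0.31147921.
Var(Ŷ) = 24736² · 0.31147921 = 1.9058469 × 10^8.
SE(Ŷ) = √(1.9058469 × 10^8) = 13805.2.

13805.2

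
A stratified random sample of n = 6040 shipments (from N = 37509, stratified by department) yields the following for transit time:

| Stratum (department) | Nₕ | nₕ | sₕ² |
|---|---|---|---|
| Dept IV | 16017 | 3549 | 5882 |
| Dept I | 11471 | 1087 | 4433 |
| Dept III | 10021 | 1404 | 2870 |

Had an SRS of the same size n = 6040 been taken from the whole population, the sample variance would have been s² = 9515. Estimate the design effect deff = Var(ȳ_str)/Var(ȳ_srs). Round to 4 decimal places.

0.5342

Var(ȳ_str) = Σ Wₕ²(1−fₕ)sₕ²/nₕ with Wₕ = Nₕ/37509:
  Dept IV: (16017/37509)²·(1−3549/16017)·5882/3549 = 0.23524804
  Dept I: (11471/37509)²·(1−1087/11471)·4433/1087 = 0.34527344
  Dept III: (10021/37509)²·(1−1404/10021)·2870/1404 = 0.12546164
  → Var(ȳ_str) = 0.70598312.
Var(ȳ_srs) = (1 − 6040/37509)·9515/6040 = 1.3216587.
deff = 0.70598312 / 1.3216587 = 0.5342.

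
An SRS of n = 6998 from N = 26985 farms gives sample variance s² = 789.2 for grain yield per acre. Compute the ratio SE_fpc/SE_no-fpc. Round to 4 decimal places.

0.8606

f = n/N = 6998/26985 = 0.25932926.
SE_no-fpc = √(s²/n) = 0.33582001; SE_fpc = √((1−f)s²/n) = 0.28901419.
Ratio = √(1−f) = 0.86062230.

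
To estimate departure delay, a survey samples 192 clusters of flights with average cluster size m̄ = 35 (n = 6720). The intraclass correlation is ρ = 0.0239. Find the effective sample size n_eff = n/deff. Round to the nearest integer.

deff = 1 + (35 − 1)·0.0239 = 1 + 0.8126 = 1.8126.
n_eff = 6720 / 1.8126 = 3707.

3707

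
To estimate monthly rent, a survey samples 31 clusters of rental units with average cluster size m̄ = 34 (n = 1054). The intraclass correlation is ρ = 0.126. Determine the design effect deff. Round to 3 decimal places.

deff = 1 + (34 − 1)·0.126 = 1 + 4.158 = 5.158.

5.158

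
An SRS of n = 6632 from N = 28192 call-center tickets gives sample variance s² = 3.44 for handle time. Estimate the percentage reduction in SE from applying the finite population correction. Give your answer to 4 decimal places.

f = n/N = 6632/28192 = 0.23524404.
SE_no-fpc = √(s²/n) = 0.022774925; SE_fpc = √((1−f)s²/n) = 0.019916747.
Ratio = √(1−f) = 0.87450326. Reduction = 100·(1 − 0.87450326) = 12.5497%.

12.5497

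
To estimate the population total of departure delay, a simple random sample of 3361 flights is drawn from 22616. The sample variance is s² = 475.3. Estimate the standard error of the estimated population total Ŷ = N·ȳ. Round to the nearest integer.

Var(Ŷ) = N²·Var(ȳ) = N²·(1 − n/N)·s²/n.
f = 3361/22616 = 0.14861160; Var(ȳ) = 0.85138840·475.3/3361 = 0.12040015.
Var(Ŷ) = 22616² · 0.12040015 = 6.1582685 × 10^7.
SE(Ŷ) = √(6.1582685 × 10^7) = 7847.

7847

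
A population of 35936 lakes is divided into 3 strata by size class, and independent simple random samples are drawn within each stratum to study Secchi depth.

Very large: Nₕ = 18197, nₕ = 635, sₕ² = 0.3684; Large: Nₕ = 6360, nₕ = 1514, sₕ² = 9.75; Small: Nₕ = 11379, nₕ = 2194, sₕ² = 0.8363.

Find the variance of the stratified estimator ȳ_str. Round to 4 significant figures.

3.281 × 10^-4

Var(ȳ_str) = Σₕ Wₕ²(1 − fₕ)sₕ²/nₕ with Wₕ = Nₕ/N, N = 35936.
Very large: Wₕ = 0.50637244; term = 0.50637244²·(1 − 0.03489586)·0.3684/635 = 1.4356884 × 10^-4.
Large: Wₕ = 0.17698130; term = 0.17698130²·(1 − 0.23805031)·9.75/1514 = 1.5369502 × 10^-4.
Small: Wₕ = 0.31664626; term = 0.31664626²·(1 − 0.19281132)·0.8363/2194 = 3.084958 × 10^-5.
Sum = 3.2811344 × 10^-4.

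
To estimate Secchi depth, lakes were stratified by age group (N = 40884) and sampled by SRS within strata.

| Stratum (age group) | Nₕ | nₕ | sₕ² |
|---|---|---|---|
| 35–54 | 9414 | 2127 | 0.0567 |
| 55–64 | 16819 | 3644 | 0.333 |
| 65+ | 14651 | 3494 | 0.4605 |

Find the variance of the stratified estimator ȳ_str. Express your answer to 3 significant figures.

2.61 × 10^-5

Var(ȳ_str) = Σₕ Wₕ²(1 − fₕ)sₕ²/nₕ with Wₕ = Nₕ/N, N = 40884.
35–54: Wₕ = 0.23026123; term = 0.23026123²·(1 − 0.22594009)·0.0567/2127 = 1.0940364 × 10^-6.
55–64: Wₕ = 0.41138343; term = 0.41138343²·(1 − 0.21665973)·0.333/3644 = 1.2114623 × 10^-5.
65+: Wₕ = 0.35835535; term = 0.35835535²·(1 − 0.23848201)·0.4605/3494 = 1.2888865 × 10^-5.
Sum = 2.6097524 × 10^-5.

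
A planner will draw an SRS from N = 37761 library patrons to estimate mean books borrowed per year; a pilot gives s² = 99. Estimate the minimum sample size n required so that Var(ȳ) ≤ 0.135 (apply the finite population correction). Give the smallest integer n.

Without fpc, n₀ = s²/D = 99/0.135 = 733.3333.
With fpc, (1 − n/N)·s²/n ≤ D requires n ≥ n₀/(1 + n₀/N) = 733.3333/(1 + 733.3333/37761) = 719.3630.
Rounding up, n = 720.

720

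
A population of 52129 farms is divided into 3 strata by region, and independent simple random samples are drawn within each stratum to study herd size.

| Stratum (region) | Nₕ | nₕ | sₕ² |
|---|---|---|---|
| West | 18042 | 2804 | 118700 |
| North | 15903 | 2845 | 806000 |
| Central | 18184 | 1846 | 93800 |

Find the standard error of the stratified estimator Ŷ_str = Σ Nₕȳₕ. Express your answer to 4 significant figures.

Var(Ŷ_str) = Σₕ Nₕ²(1 − fₕ)sₕ²/nₕ.
West: 18042²·(1 − 2804/18042)·118700/2804 = 1.1638188 × 10^10.
North: 15903²·(1 − 2845/15903)·806000/2845 = 5.8831307 × 10^10.
Central: 18184²·(1 − 1846/18184)·93800/1846 = 1.5095915 × 10^10.
Sum = 8.556541 × 10^10.
SE = √(8.556541 × 10^10) = 292500.

292500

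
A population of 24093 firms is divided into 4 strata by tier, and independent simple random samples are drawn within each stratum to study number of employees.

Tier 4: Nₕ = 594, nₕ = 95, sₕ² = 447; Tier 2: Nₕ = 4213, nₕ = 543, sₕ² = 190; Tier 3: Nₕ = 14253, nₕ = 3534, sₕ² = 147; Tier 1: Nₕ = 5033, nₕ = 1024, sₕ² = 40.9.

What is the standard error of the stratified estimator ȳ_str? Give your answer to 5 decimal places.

0.15511

Var(ȳ_str) = Σₕ Wₕ²(1 − fₕ)sₕ²/nₕ with Wₕ = Nₕ/N, N = 24093.
Tier 4: Wₕ = 0.02465446; term = 0.02465446²·(1 − 0.15993266)·447/95 = 0.0024026425.
Tier 2: Wₕ = 0.17486407; term = 0.17486407²·(1 − 0.12888678)·190/543 = 0.0093202923.
Tier 3: Wₕ = 0.59158262; term = 0.59158262²·(1 − 0.24794780)·147/3534 = 0.010947869.
Tier 1: Wₕ = 0.20889885; term = 0.20889885²·(1 − 0.20345718)·40.9/1024 = 0.0013883679.
Sum = 0.024059172.
SE = √(0.024059172) = 0.15511.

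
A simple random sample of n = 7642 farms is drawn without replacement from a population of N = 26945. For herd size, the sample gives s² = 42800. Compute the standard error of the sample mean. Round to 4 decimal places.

2.0030

Under SRS without replacement, Var(ȳ) = (1 − f)·s²/n with f = n/N = 7642/26945 = 0.28361477.
Var(ȳ) = (1 − 0.28361477)·42800/7642 = 0.71638523·5.6006281 = 4.0122073.
SE(ȳ) = √(4.0122073) = 2.0030.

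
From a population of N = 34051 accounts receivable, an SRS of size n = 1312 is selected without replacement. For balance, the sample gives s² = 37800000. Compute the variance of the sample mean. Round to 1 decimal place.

27700.9

Under SRS without replacement, Var(ȳ) = (1 − f)·s²/n with f = n/N = 1312/34051 = 0.03853044.
Var(ȳ) = (1 − 0.03853044)·37800000/1312 = 0.96146956·28810.976 = 27700.876.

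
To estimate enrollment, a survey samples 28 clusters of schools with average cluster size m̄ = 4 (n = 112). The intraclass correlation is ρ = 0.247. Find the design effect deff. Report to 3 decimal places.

deff = 1 + (4 − 1)·0.247 = 1 + 0.741 = 1.741.

1.741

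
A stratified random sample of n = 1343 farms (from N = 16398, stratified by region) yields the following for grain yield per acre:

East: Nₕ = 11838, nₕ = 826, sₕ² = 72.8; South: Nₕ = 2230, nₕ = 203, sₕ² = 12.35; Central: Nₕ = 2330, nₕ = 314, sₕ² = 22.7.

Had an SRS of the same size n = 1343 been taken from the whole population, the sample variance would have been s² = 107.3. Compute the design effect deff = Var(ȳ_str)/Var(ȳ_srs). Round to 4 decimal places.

Var(ȳ_str) = Σ Wₕ²(1−fₕ)sₕ²/nₕ with Wₕ = Nₕ/16398:
  East: (11838/16398)²·(1−826/11838)·72.8/826 = 0.042728152
  South: (2230/16398)²·(1−203/2230)·12.35/203 = 0.0010226988
  Central: (2330/16398)²·(1−314/2330)·22.7/314 = 0.0012628765
  → Var(ȳ_str) = 0.045013727.
Var(ȳ_srs) = (1 − 1343/16398)·107.3/1343 = 0.073352275.
deff = 0.045013727 / 0.073352275 = 0.6137.

0.6137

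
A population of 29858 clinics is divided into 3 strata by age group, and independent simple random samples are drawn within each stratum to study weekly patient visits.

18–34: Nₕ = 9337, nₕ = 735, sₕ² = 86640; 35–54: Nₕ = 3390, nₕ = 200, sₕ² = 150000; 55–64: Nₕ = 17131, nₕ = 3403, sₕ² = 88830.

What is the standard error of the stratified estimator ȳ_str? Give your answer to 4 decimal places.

5.1579

Var(ȳ_str) = Σₕ Wₕ²(1 − fₕ)sₕ²/nₕ with Wₕ = Nₕ/N, N = 29858.
18–34: Wₕ = 0.31271351; term = 0.31271351²·(1 − 0.07871907)·86640/735 = 10.619803.
35–54: Wₕ = 0.11353741; term = 0.11353741²·(1 − 0.05899705)·150000/200 = 9.0976708.
55–64: Wₕ = 0.57374908; term = 0.57374908²·(1 − 0.19864573)·88830/3403 = 6.8859882.
Sum = 26.603462.
SE = √(26.603462) = 5.1579.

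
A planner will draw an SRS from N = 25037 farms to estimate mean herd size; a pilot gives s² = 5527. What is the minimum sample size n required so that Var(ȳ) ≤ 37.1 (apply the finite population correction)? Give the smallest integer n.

149

Without fpc, n₀ = s²/D = 5527/37.1 = 148.9757.
With fpc, (1 − n/N)·s²/n ≤ D requires n ≥ n₀/(1 + n₀/N) = 148.9757/(1 + 148.9757/25037) = 148.0945.
Rounding up, n = 149.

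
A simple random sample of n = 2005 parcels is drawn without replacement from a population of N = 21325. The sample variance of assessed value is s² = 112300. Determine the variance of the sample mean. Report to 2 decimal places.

50.74

Under SRS without replacement, Var(ȳ) = (1 − f)·s²/n with f = n/N = 2005/21325 = 0.09402110.
Var(ȳ) = (1 − 0.09402110)·112300/2005 = 0.90597890·56.009975 = 50.743855.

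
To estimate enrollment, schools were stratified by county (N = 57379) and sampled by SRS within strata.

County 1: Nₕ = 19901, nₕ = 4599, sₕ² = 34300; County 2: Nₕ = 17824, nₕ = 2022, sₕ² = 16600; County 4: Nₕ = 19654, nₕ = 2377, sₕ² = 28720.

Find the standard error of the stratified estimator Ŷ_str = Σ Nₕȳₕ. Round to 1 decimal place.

93200.0

Var(Ŷ_str) = Σₕ Nₕ²(1 − fₕ)sₕ²/nₕ.
County 1: 19901²·(1 − 4599/19901)·34300/4599 = 2.2711918 × 10^9.
County 2: 17824²·(1 − 2022/17824)·16600/2022 = 2.3122999 × 10^9.
County 4: 19654²·(1 − 2377/19654)·28720/2377 = 4.1027451 × 10^9.
Sum = 8.6862368 × 10^9.
SE = √(8.6862368 × 10^9) = 93200.0.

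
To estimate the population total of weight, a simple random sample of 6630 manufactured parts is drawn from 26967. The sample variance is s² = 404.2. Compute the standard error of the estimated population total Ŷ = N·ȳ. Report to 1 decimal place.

5782.3

Var(Ŷ) = N²·Var(ȳ) = N²·(1 − n/N)·s²/n.
f = 6630/26967 = 0.24585605; Var(ȳ) = 0.75414395·404.2/6630 = 0.045976619.
Var(Ŷ) = 26967² · 0.045976619 = 3.3435075 × 10^7.
SE(Ŷ) = √(3.3435075 × 10^7) = 5782.3.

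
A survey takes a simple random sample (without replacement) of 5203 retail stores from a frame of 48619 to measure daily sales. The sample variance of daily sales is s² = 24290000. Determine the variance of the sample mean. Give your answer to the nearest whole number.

Under SRS without replacement, Var(ȳ) = (1 − f)·s²/n with f = n/N = 5203/48619 = 0.10701578.
Var(ȳ) = (1 − 0.10701578)·24290000/5203 = 0.89298422·4668.4605 = 4168.8616.

4169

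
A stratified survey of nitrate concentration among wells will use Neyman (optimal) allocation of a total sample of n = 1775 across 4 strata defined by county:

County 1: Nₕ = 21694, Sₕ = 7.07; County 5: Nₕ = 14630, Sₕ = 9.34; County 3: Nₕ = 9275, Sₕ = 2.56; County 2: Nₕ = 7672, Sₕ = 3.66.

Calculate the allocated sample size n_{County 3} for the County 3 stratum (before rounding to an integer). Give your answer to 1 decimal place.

Neyman allocation: nₕ = n·NₕSₕ / Σⱼ NⱼSⱼ.
Σ NⱼSⱼ = 21694·7.07 + 14630·9.34 + 9275·2.56 + 7672·3.66 = 341844.3.
n_{County 3} = 1775·9275·2.56 / 341844.3 = 123.3.

123.3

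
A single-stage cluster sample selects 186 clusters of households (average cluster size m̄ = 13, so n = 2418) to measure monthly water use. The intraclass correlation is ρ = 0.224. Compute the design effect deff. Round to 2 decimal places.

deff = 1 + (13 − 1)·0.224 = 1 + 2.688 = 3.688.

3.69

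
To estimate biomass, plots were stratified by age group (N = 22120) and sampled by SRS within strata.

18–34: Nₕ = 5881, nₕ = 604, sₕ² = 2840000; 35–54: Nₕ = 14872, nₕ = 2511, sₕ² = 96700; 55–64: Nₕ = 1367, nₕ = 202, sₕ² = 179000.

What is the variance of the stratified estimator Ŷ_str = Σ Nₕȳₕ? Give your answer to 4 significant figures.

Var(Ŷ_str) = Σₕ Nₕ²(1 − fₕ)sₕ²/nₕ.
18–34: 5881²·(1 − 604/5881)·2840000/604 = 1.4592163 × 10^11.
35–54: 14872²·(1 − 2511/14872)·96700/2511 = 7.0795026 × 10^9.
55–64: 1367²·(1 − 202/1367)·179000/202 = 1.4112245 × 10^9.
Sum = 1.5441236 × 10^11.

1.544 × 10^11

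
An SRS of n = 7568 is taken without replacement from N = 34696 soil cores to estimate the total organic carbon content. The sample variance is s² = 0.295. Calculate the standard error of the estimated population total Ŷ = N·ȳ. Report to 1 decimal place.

191.5

Var(Ŷ) = N²·Var(ȳ) = N²·(1 − n/N)·s²/n.
f = 7568/34696 = 0.21812313; Var(ȳ) = 0.78187687·0.295/7568 = 3.0477494 × 10^-5.
Var(Ŷ) = 34696² · (3.0477494 × 10^-5) = 36689.186.
SE(Ŷ) = √(36689.186) = 191.5.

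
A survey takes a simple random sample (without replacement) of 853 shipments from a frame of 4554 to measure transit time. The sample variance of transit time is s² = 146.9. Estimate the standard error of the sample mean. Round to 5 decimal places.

Under SRS without replacement, Var(ȳ) = (1 − f)·s²/n with f = n/N = 853/4554 = 0.18730786.
Var(ȳ) = (1 − 0.18730786)·146.9/853 = 0.81269214·0.17221571 = 0.13995835.
SE(ȳ) = √(0.13995835) = 0.37411.

0.37411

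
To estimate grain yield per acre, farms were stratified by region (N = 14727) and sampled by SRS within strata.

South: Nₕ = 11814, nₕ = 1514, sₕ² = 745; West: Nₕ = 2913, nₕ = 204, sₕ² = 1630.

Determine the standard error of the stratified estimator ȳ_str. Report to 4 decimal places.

0.7529

Var(ȳ_str) = Σₕ Wₕ²(1 − fₕ)sₕ²/nₕ with Wₕ = Nₕ/N, N = 14727.
South: Wₕ = 0.80220004; term = 0.80220004²·(1 − 0.12815304)·745/1514 = 0.27608068.
West: Wₕ = 0.19779996; term = 0.19779996²·(1 − 0.07003090)·1630/204 = 0.2907223.
Sum = 0.56680298.
SE = √(0.56680298) = 0.7529.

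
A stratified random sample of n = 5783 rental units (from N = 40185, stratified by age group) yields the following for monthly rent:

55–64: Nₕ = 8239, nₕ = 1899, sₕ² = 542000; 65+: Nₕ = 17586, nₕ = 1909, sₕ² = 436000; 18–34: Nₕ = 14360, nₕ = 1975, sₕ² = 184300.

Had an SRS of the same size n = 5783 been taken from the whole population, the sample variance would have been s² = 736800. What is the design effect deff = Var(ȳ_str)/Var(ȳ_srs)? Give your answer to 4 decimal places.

0.5364

Var(ȳ_str) = Σ Wₕ²(1−fₕ)sₕ²/nₕ with Wₕ = Nₕ/40185:
  55–64: (8239/40185)²·(1−1899/8239)·542000/1899 = 9.2323049
  65+: (17586/40185)²·(1−1909/17586)·436000/1909 = 38.99264
  18–34: (14360/40185)²·(1−1975/14360)·184300/1975 = 10.27734
  → Var(ȳ_str) = 58.502285.
Var(ȳ_srs) = (1 − 5783/40185)·736800/5783 = 109.07272.
deff = 58.502285 / 109.07272 = 0.5364.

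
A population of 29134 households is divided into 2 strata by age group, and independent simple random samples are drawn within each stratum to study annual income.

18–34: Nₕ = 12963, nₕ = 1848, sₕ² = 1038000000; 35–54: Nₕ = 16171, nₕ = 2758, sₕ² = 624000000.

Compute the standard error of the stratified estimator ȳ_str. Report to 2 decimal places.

391.36

Var(ȳ_str) = Σₕ Wₕ²(1 − fₕ)sₕ²/nₕ with Wₕ = Nₕ/N, N = 29134.
18–34: Wₕ = 0.44494405; term = 0.44494405²·(1 − 0.14255959)·1038000000/1848 = 95347.683.
35–54: Wₕ = 0.55505595; term = 0.55505595²·(1 − 0.17055222)·624000000/2758 = 57816.646.
Sum = 153164.33.
SE = √(153164.33) = 391.36.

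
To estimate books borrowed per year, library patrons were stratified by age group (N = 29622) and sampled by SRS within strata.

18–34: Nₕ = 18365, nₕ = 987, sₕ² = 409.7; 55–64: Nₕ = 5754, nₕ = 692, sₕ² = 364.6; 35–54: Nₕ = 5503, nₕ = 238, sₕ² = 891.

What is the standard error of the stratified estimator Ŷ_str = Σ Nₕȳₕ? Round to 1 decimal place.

Var(Ŷ_str) = Σₕ Nₕ²(1 − fₕ)sₕ²/nₕ.
18–34: 18365²·(1 − 987/18365)·409.7/987 = 1.3247671 × 10^8.
55–64: 5754²·(1 − 692/5754)·364.6/692 = 1.5346261 × 10^7.
35–54: 5503²·(1 − 238/5503)·891/238 = 1.0846725 × 10^8.
Sum = 2.5629022 × 10^8.
SE = √(2.5629022 × 10^8) = 16009.1.

16009.1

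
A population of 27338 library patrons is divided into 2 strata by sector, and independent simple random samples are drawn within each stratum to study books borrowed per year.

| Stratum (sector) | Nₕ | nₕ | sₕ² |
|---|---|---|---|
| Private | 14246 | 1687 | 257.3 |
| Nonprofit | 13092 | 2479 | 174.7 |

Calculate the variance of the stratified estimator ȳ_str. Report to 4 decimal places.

0.0496

Var(ȳ_str) = Σₕ Wₕ²(1 − fₕ)sₕ²/nₕ with Wₕ = Nₕ/N, N = 27338.
Private: Wₕ = 0.52110615; term = 0.52110615²·(1 − 0.11841921)·257.3/1687 = 0.036512303.
Nonprofit: Wₕ = 0.47889385; term = 0.47889385²·(1 − 0.18935228)·174.7/2479 = 0.013101682.
Sum = 0.049613985.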